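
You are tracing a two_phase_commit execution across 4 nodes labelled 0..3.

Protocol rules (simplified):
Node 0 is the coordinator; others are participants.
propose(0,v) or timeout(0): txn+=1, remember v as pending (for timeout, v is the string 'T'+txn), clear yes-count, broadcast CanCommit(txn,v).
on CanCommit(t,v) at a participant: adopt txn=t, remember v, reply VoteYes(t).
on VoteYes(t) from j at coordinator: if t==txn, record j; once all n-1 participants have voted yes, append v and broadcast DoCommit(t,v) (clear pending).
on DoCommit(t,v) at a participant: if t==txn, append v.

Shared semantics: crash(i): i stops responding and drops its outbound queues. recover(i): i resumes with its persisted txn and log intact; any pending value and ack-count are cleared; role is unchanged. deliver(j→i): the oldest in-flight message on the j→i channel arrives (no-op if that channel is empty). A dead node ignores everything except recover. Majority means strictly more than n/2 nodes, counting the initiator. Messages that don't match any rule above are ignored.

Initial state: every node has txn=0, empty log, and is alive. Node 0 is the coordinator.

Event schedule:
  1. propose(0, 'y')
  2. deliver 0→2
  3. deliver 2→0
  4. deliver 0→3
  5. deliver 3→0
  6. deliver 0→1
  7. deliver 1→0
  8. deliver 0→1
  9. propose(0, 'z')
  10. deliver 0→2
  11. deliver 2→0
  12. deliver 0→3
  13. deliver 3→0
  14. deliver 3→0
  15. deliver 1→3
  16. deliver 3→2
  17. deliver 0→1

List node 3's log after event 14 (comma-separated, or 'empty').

y

after 1 — propose(0,'y'): n0:coor/t1/[-]
after 2 — deliver 0→2: n2:part/t1/[-]
after 3 — deliver 2→0: ·
after 4 — deliver 0→3: n3:part/t1/[-]
after 5 — deliver 3→0: ·
after 6 — deliver 0→1: n1:part/t1/[-]
after 7 — deliver 1→0: n0:coor/t1/[y]
after 8 — deliver 0→1: n1:part/t1/[y]
after 9 — propose(0,'z'): n0:coor/t2/[y]
after 10 — deliver 0→2: n2:part/t1/[y]
after 11 — deliver 2→0: ·
after 12 — deliver 0→3: n3:part/t1/[y]
after 13 — deliver 3→0: ·
after 14 — deliver 3→0: ·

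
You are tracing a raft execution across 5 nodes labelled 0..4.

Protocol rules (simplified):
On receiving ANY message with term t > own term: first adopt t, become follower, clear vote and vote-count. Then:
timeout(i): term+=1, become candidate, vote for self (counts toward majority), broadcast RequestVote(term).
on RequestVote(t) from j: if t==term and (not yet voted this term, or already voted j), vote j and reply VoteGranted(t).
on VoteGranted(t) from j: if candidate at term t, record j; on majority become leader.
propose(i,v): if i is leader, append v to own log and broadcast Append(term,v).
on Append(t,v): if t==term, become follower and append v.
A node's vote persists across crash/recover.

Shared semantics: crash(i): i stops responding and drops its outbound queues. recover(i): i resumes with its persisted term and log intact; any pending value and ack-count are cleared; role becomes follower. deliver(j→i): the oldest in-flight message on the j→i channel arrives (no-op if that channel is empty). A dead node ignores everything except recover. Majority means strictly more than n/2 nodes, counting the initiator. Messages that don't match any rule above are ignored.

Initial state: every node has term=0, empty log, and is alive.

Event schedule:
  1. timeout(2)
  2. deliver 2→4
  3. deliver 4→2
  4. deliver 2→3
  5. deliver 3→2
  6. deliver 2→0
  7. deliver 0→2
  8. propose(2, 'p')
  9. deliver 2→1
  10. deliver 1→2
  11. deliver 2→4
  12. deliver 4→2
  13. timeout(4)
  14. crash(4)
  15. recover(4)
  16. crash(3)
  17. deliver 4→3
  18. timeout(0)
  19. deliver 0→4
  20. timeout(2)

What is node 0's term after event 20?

2

e1 timeout(2): 2[cand,t=1,-]
e2 deliver 2→4: 4[foll,t=1,-]
e3 deliver 4→2: ·
e4 deliver 2→3: 3[foll,t=1,-]
e5 deliver 3→2: 2[lead,t=1,-]
e6 deliver 2→0: 0[foll,t=1,-]
e7 deliver 0→2: ·
e8 propose(2,'p'): 2[lead,t=1,p]
e9 deliver 2→1: 1[foll,t=1,-]
e10 deliver 1→2: ·
e11 deliver 2→4: 4[foll,t=1,p]
e12 deliver 4→2: ·
e13 timeout(4): 4[cand,t=2,p]
e14 crash(4): 4[✗cand,t=2,p]
e15 recover(4): 4[foll,t=2,p]
e16 crash(3): 3[✗foll,t=1,-]
e17 deliver 4→3: ·
e18 timeout(0): 0[cand,t=2,-]
e19 deliver 0→4: ·
e20 timeout(2): 2[cand,t=2,p]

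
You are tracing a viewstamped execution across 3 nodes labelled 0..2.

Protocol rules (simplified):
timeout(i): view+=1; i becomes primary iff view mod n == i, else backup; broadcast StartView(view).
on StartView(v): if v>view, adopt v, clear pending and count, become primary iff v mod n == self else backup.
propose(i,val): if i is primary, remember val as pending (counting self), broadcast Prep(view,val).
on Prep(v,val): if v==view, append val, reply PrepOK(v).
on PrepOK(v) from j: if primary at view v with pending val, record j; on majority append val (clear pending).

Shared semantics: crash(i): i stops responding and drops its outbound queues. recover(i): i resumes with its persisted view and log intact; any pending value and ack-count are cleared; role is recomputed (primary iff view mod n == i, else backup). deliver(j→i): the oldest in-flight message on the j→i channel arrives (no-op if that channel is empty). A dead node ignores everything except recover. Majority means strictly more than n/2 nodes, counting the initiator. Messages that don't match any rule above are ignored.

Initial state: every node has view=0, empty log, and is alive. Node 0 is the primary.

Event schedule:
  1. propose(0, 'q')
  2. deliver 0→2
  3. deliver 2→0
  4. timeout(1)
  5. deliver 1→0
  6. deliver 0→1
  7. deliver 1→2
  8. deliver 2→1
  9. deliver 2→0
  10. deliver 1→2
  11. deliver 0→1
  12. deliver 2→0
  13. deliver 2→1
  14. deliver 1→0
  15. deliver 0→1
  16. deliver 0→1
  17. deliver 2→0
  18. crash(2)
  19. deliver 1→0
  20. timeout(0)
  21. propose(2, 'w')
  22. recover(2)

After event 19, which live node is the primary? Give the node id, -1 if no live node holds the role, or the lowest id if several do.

1

after 1 — propose(0,'q'): ·
after 2 — deliver 0→2: n2:back/v0/[q]
after 3 — deliver 2→0: n0:prim/v0/[q]
after 4 — timeout(1): n1:prim/v1/[-]
after 5 — deliver 1→0: n0:back/v1/[q]
after 6 — deliver 0→1: ·
after 7 — deliver 1→2: n2:back/v1/[q]
after 8 — deliver 2→1: ·
after 9 — deliver 2→0: ·
after 10 — deliver 1→2: ·
after 11 — deliver 0→1: ·
after 12 — deliver 2→0: ·
after 13 — deliver 2→1: ·
after 14 — deliver 1→0: ·
after 15 — deliver 0→1: ·
after 16 — deliver 0→1: ·
after 17 — deliver 2→0: ·
after 18 — crash(2): n2:✗back/v1/[q]
after 19 — deliver 1→0: ·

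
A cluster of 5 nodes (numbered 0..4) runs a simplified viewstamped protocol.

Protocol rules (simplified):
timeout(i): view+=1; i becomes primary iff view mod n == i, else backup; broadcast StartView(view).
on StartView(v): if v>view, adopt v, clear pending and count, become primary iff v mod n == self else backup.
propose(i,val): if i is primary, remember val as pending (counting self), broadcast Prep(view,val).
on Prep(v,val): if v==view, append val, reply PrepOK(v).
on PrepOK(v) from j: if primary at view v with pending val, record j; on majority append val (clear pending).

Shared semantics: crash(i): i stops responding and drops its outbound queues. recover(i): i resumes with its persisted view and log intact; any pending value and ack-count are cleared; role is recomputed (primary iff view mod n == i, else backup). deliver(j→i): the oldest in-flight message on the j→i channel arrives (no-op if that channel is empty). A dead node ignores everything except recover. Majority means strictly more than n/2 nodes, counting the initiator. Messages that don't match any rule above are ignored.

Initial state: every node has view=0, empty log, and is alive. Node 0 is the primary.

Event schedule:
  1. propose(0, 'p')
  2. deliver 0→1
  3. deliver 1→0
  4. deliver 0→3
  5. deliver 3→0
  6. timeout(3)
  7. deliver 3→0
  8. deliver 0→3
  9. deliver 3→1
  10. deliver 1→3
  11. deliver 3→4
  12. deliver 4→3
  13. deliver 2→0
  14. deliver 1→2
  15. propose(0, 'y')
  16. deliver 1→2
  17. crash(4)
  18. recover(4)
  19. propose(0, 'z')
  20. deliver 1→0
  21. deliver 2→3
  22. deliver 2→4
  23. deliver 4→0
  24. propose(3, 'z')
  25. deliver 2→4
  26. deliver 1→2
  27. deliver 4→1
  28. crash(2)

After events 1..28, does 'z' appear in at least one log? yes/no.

no

after 1 — propose(0,'p'): ·
after 2 — deliver 0→1: n1:back/v0/[p]
after 3 — deliver 1→0: ·
after 4 — deliver 0→3: n3:back/v0/[p]
after 5 — deliver 3→0: n0:prim/v0/[p]
after 6 — timeout(3): n3:back/v1/[p]
after 7 — deliver 3→0: n0:back/v1/[p]
after 8 — deliver 0→3: ·
after 9 — deliver 3→1: n1:prim/v1/[p]
after 10 — deliver 1→3: ·
after 11 — deliver 3→4: n4:back/v1/[-]
after 12 — deliver 4→3: ·
after 13 — deliver 2→0: ·
after 14 — deliver 1→2: ·
after 15 — propose(0,'y'): ·
after 16 — deliver 1→2: ·
after 17 — crash(4): n4:✗back/v1/[-]
after 18 — recover(4): n4:back/v1/[-]
after 19 — propose(0,'z'): ·
after 20 — deliver 1→0: ·
after 21 — deliver 2→3: ·
after 22 — deliver 2→4: ·
after 23 — deliver 4→0: ·
after 24 — propose(3,'z'): ·
after 25 — deliver 2→4: ·
after 26 — deliver 1→2: ·
after 27 — deliver 4→1: ·
after 28 — crash(2): n2:✗back/v0/[-]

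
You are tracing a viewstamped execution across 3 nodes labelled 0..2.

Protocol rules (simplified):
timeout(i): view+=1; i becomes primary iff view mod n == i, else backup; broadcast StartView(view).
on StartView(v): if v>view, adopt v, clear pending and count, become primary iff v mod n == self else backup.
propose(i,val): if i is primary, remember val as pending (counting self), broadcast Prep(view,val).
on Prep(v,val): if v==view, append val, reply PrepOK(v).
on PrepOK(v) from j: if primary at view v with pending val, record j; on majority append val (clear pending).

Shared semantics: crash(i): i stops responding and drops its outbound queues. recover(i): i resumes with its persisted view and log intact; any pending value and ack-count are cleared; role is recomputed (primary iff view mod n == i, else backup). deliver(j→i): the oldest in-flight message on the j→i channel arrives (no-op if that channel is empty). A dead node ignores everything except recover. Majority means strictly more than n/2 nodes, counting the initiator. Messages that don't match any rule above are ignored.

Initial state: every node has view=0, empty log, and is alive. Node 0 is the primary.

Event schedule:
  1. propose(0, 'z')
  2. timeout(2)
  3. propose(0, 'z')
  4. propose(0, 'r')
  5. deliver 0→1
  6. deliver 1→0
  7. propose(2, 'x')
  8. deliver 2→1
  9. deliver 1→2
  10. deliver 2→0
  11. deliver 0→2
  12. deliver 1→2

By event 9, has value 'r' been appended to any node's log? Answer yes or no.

e1 propose(0,'z'): ·
e2 timeout(2): 2[back,v=1,-]
e3 propose(0,'z'): ·
e4 propose(0,'r'): ·
e5 deliver 0→1: 1[back,v=0,z]
e6 deliver 1→0: 0[prim,v=0,r]
e7 propose(2,'x'): ·
e8 deliver 2→1: 1[prim,v=1,z]
e9 deliver 1→2: ·

yes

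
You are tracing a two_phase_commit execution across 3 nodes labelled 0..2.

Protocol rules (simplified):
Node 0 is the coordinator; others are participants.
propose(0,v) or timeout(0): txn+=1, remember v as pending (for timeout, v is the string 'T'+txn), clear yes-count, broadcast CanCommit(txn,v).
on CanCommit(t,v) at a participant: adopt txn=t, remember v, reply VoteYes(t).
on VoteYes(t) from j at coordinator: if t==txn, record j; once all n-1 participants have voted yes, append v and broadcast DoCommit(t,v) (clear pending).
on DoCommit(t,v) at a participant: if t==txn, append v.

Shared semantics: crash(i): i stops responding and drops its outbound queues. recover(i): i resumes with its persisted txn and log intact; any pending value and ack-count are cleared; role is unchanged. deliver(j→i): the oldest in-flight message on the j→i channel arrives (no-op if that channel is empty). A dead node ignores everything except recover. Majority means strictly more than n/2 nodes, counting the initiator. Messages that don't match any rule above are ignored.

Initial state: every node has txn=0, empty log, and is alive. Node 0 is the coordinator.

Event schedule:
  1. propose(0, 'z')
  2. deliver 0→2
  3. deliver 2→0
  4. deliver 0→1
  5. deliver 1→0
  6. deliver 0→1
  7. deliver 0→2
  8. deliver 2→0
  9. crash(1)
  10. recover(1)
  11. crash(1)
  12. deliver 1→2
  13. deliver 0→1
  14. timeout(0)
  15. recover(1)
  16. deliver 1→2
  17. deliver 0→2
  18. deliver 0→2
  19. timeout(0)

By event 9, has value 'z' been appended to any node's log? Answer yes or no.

yes

e1 propose(0,'z'): 0[coor,t=1,-]
e2 deliver 0→2: 2[part,t=1,-]
e3 deliver 2→0: ·
e4 deliver 0→1: 1[part,t=1,-]
e5 deliver 1→0: 0[coor,t=1,z]
e6 deliver 0→1: 1[part,t=1,z]
e7 deliver 0→2: 2[part,t=1,z]
e8 deliver 2→0: ·
e9 crash(1): 1[✗part,t=1,z]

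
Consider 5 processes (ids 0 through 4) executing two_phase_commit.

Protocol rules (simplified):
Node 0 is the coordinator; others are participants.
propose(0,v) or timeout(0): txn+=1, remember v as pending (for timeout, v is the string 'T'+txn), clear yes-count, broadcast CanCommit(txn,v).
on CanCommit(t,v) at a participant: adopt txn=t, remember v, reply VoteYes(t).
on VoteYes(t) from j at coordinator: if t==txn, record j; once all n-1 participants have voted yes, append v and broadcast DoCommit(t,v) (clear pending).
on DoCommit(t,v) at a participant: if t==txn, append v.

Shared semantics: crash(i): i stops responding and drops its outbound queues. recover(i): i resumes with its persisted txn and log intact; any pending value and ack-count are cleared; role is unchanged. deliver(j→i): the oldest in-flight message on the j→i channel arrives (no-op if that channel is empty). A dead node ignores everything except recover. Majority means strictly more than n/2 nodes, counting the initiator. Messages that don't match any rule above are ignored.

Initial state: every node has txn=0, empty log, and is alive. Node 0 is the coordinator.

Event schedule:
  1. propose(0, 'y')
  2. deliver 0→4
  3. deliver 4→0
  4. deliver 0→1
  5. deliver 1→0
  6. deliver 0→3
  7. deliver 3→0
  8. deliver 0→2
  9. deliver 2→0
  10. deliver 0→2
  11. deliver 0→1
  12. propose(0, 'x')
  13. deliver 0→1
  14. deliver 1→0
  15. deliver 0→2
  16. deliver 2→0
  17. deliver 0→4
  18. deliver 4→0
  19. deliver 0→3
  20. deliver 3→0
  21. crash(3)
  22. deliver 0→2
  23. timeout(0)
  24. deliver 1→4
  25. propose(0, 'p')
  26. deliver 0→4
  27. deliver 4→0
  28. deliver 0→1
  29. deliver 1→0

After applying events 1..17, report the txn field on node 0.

2

step 1 propose(0,'y'): 0={coor,t=1,log=-}
step 2 deliver 0→4: 4={part,t=1,log=-}
step 3 deliver 4→0: —
step 4 deliver 0→1: 1={part,t=1,log=-}
step 5 deliver 1→0: —
step 6 deliver 0→3: 3={part,t=1,log=-}
step 7 deliver 3→0: —
step 8 deliver 0→2: 2={part,t=1,log=-}
step 9 deliver 2→0: 0={coor,t=1,log=y}
step 10 deliver 0→2: 2={part,t=1,log=y}
step 11 deliver 0→1: 1={part,t=1,log=y}
step 12 propose(0,'x'): 0={coor,t=2,log=y}
step 13 deliver 0→1: 1={part,t=2,log=y}
step 14 deliver 1→0: —
step 15 deliver 0→2: 2={part,t=2,log=y}
step 16 deliver 2→0: —
step 17 deliver 0→4: 4={part,t=1,log=y}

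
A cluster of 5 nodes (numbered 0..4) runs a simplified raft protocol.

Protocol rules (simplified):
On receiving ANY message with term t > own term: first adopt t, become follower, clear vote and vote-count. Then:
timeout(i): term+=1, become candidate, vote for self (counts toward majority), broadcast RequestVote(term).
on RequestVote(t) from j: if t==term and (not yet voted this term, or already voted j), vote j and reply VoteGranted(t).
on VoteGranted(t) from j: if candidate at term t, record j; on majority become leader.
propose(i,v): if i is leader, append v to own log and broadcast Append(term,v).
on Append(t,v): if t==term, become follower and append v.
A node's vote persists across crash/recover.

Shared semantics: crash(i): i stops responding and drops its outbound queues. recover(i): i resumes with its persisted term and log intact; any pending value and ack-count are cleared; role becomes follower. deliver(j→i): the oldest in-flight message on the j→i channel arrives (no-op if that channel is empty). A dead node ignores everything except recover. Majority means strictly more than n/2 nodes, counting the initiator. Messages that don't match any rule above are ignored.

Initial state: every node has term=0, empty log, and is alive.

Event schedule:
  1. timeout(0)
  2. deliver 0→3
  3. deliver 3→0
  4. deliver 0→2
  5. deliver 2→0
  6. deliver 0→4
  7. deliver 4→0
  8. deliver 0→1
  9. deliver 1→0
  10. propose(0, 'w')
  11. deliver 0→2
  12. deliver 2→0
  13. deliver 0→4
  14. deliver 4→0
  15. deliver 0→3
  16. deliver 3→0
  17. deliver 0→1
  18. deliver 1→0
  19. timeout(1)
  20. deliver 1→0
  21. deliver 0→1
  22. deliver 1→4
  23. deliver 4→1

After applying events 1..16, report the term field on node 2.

e1 timeout(0): 0[cand,t=1,-]
e2 deliver 0→3: 3[foll,t=1,-]
e3 deliver 3→0: ·
e4 deliver 0→2: 2[foll,t=1,-]
e5 deliver 2→0: 0[lead,t=1,-]
e6 deliver 0→4: 4[foll,t=1,-]
e7 deliver 4→0: ·
e8 deliver 0→1: 1[foll,t=1,-]
e9 deliver 1→0: ·
e10 propose(0,'w'): 0[lead,t=1,w]
e11 deliver 0→2: 2[foll,t=1,w]
e12 deliver 2→0: ·
e13 deliver 0→4: 4[foll,t=1,w]
e14 deliver 4→0: ·
e15 deliver 0→3: 3[foll,t=1,w]
e16 deliver 3→0: ·

1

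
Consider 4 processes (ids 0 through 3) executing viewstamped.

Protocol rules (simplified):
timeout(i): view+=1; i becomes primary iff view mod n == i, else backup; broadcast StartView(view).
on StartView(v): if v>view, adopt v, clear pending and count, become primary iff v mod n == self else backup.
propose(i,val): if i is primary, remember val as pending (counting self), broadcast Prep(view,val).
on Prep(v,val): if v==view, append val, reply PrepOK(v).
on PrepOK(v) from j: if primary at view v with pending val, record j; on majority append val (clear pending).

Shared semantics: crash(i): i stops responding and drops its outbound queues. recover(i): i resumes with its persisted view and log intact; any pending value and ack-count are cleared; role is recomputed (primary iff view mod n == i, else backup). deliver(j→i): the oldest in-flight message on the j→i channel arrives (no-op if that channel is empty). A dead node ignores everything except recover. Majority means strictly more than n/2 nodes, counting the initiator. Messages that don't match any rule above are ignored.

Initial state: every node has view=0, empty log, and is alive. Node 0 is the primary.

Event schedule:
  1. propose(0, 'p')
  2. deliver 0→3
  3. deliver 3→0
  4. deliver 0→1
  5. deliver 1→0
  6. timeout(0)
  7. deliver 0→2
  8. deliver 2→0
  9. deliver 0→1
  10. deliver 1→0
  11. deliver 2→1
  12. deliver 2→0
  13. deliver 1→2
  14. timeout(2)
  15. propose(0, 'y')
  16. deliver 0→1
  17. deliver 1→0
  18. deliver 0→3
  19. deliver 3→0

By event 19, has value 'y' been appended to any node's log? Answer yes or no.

no

after 1 — propose(0,'p'): ·
after 2 — deliver 0→3: n3:back/v0/[p]
after 3 — deliver 3→0: ·
after 4 — deliver 0→1: n1:back/v0/[p]
after 5 — deliver 1→0: n0:prim/v0/[p]
after 6 — timeout(0): n0:back/v1/[p]
after 7 — deliver 0→2: n2:back/v0/[p]
after 8 — deliver 2→0: ·
after 9 — deliver 0→1: n1:prim/v1/[p]
after 10 — deliver 1→0: ·
after 11 — deliver 2→1: ·
after 12 — deliver 2→0: ·
after 13 — deliver 1→2: ·
after 14 — timeout(2): n2:back/v1/[p]
after 15 — propose(0,'y'): ·
after 16 — deliver 0→1: ·
after 17 — deliver 1→0: ·
after 18 — deliver 0→3: n3:back/v1/[p]
after 19 — deliver 3→0: ·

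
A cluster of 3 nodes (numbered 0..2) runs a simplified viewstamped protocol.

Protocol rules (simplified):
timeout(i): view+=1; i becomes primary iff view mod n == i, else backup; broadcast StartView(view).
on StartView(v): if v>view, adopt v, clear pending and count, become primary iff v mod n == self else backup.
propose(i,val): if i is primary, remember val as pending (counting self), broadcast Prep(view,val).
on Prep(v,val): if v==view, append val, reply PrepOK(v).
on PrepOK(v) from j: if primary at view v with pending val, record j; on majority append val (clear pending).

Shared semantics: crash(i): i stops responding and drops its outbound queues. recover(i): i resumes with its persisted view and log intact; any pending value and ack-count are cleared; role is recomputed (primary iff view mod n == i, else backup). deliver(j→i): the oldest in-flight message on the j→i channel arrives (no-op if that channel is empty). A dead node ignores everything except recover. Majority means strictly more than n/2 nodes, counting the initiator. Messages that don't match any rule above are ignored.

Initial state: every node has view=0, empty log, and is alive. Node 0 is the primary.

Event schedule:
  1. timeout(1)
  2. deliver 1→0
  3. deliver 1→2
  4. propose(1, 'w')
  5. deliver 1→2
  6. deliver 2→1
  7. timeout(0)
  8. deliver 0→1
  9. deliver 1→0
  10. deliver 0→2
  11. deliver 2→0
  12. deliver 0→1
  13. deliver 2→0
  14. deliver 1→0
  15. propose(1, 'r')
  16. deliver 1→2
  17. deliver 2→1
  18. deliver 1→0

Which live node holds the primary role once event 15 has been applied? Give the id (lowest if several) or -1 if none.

2

[1] timeout(1) → N1(prim v1 [-])
[2] deliver 1→0 → N0(back v1 [-])
[3] deliver 1→2 → N2(back v1 [-])
[4] propose(1,'w') → ∅
[5] deliver 1→2 → N2(back v1 [w])
[6] deliver 2→1 → N1(prim v1 [w])
[7] timeout(0) → N0(back v2 [-])
[8] deliver 0→1 → N1(back v2 [w])
[9] deliver 1→0 → ∅
[10] deliver 0→2 → N2(prim v2 [w])
[11] deliver 2→0 → ∅
[12] deliver 0→1 → ∅
[13] deliver 2→0 → ∅
[14] deliver 1→0 → ∅
[15] propose(1,'r') → ∅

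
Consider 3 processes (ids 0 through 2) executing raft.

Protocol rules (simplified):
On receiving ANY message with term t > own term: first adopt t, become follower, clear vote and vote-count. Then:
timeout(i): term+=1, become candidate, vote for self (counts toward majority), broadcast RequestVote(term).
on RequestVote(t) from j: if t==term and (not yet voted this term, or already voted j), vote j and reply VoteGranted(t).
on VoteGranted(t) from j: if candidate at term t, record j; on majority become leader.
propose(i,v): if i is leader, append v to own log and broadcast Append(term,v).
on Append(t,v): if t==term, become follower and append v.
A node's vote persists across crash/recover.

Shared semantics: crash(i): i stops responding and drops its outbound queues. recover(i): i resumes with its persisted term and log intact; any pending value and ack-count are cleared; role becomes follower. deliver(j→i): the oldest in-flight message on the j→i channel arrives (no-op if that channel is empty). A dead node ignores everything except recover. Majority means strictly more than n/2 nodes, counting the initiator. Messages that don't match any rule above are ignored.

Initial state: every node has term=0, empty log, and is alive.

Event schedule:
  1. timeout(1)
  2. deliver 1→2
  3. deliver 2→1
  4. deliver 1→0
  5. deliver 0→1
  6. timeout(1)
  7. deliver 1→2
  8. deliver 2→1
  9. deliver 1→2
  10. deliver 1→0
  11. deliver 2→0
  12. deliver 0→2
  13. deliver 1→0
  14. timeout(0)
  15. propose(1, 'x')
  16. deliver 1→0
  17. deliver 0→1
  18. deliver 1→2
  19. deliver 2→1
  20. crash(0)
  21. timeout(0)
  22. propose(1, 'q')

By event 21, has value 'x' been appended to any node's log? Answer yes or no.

e1 timeout(1): 1[cand,t=1,-]
e2 deliver 1→2: 2[foll,t=1,-]
e3 deliver 2→1: 1[lead,t=1,-]
e4 deliver 1→0: 0[foll,t=1,-]
e5 deliver 0→1: ·
e6 timeout(1): 1[cand,t=2,-]
e7 deliver 1→2: 2[foll,t=2,-]
e8 deliver 2→1: 1[lead,t=2,-]
e9 deliver 1→2: ·
e10 deliver 1→0: 0[foll,t=2,-]
e11 deliver 2→0: ·
e12 deliver 0→2: ·
e13 deliver 1→0: ·
e14 timeout(0): 0[cand,t=3,-]
e15 propose(1,'x'): 1[lead,t=2,x]
e16 deliver 1→0: ·
e17 deliver 0→1: ·
e18 deliver 1→2: 2[foll,t=2,x]
e19 deliver 2→1: ·
e20 crash(0): 0[✗cand,t=3,-]
e21 timeout(0): ·

yes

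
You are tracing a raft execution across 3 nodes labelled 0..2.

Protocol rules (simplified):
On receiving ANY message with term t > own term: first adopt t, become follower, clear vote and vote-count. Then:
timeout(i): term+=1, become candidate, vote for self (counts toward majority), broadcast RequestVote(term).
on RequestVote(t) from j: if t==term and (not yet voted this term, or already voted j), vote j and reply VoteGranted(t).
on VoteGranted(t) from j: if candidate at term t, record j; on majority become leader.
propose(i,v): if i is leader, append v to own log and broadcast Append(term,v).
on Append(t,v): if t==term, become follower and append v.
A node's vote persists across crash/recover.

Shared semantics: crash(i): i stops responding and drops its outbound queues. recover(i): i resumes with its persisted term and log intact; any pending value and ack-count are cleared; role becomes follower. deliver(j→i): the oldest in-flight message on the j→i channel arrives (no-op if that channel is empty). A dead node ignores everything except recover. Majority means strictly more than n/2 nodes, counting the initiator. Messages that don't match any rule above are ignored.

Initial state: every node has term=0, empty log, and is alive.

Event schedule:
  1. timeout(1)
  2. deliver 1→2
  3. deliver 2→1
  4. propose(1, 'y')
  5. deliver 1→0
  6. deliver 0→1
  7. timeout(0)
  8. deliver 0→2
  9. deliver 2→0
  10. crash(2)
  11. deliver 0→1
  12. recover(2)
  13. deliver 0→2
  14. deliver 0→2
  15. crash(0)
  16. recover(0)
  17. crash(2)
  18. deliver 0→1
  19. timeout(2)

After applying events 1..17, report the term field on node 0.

after 1 — timeout(1): n1:cand/t1/[-]
after 2 — deliver 1→2: n2:foll/t1/[-]
after 3 — deliver 2→1: n1:lead/t1/[-]
after 4 — propose(1,'y'): n1:lead/t1/[y]
after 5 — deliver 1→0: n0:foll/t1/[-]
after 6 — deliver 0→1: ·
after 7 — timeout(0): n0:cand/t2/[-]
after 8 — deliver 0→2: n2:foll/t2/[-]
after 9 — deliver 2→0: n0:lead/t2/[-]
after 10 — crash(2): n2:✗foll/t2/[-]
after 11 — deliver 0→1: n1:foll/t2/[y]
after 12 — recover(2): n2:foll/t2/[-]
after 13 — deliver 0→2: ·
after 14 — deliver 0→2: ·
after 15 — crash(0): n0:✗lead/t2/[-]
after 16 — recover(0): n0:foll/t2/[-]
after 17 — crash(2): n2:✗foll/t2/[-]

2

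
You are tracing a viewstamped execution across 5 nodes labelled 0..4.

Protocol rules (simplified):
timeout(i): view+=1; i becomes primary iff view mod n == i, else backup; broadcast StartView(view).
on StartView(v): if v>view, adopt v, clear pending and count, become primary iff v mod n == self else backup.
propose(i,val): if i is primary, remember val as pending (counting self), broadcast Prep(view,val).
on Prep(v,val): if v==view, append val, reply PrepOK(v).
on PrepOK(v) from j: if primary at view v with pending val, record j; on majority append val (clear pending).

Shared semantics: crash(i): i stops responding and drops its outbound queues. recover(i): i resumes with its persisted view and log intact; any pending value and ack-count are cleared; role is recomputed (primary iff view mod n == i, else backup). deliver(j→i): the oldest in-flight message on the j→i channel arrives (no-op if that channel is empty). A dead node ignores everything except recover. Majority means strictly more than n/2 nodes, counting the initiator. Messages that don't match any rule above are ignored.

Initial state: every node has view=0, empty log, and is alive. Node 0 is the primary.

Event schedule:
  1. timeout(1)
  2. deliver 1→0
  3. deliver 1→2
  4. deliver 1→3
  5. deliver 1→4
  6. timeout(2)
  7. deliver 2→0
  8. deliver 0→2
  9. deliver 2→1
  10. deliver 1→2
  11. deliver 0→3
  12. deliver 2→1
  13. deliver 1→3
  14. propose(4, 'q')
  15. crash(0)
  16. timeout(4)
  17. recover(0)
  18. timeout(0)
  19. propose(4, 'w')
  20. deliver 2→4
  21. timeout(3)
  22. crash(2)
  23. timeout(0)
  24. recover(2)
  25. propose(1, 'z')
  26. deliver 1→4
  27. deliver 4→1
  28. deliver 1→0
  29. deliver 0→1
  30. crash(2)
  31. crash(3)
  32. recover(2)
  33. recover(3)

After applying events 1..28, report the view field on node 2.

2

after 1 — timeout(1): n1:prim/v1/[-]
after 2 — deliver 1→0: n0:back/v1/[-]
after 3 — deliver 1→2: n2:back/v1/[-]
after 4 — deliver 1→3: n3:back/v1/[-]
after 5 — deliver 1→4: n4:back/v1/[-]
after 6 — timeout(2): n2:prim/v2/[-]
after 7 — deliver 2→0: n0:back/v2/[-]
after 8 — deliver 0→2: ·
after 9 — deliver 2→1: n1:back/v2/[-]
after 10 — deliver 1→2: ·
after 11 — deliver 0→3: ·
after 12 — deliver 2→1: ·
after 13 — deliver 1→3: ·
after 14 — propose(4,'q'): ·
after 15 — crash(0): n0:✗back/v2/[-]
after 16 — timeout(4): n4:back/v2/[-]
after 17 — recover(0): n0:back/v2/[-]
after 18 — timeout(0): n0:back/v3/[-]
after 19 — propose(4,'w'): ·
after 20 — deliver 2→4: ·
after 21 — timeout(3): n3:back/v2/[-]
after 22 — crash(2): n2:✗prim/v2/[-]
after 23 — timeout(0): n0:back/v4/[-]
after 24 — recover(2): n2:prim/v2/[-]
after 25 — propose(1,'z'): ·
after 26 — deliver 1→4: ·
after 27 — deliver 4→1: ·
after 28 — deliver 1→0: ·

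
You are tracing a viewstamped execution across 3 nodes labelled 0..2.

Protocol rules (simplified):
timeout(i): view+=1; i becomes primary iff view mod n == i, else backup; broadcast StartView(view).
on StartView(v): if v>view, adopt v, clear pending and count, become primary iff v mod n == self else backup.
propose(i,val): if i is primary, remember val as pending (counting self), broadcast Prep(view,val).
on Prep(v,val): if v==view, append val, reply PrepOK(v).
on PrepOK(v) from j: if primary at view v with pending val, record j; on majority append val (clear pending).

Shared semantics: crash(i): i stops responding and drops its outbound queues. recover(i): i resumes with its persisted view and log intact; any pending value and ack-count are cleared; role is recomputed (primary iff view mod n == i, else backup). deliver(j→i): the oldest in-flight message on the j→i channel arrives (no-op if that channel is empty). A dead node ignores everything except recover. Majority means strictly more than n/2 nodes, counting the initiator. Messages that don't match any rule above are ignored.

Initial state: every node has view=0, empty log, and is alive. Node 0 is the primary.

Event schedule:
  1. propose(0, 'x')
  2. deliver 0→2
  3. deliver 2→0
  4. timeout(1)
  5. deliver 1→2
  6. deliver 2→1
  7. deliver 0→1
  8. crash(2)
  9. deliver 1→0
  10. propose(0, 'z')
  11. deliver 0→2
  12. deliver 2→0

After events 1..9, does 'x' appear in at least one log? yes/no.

yes

after 1 — propose(0,'x'): ·
after 2 — deliver 0→2: n2:back/v0/[x]
after 3 — deliver 2→0: n0:prim/v0/[x]
after 4 — timeout(1): n1:prim/v1/[-]
after 5 — deliver 1→2: n2:back/v1/[x]
after 6 — deliver 2→1: ·
after 7 — deliver 0→1: ·
after 8 — crash(2): n2:✗back/v1/[x]
after 9 — deliver 1→0: n0:back/v1/[x]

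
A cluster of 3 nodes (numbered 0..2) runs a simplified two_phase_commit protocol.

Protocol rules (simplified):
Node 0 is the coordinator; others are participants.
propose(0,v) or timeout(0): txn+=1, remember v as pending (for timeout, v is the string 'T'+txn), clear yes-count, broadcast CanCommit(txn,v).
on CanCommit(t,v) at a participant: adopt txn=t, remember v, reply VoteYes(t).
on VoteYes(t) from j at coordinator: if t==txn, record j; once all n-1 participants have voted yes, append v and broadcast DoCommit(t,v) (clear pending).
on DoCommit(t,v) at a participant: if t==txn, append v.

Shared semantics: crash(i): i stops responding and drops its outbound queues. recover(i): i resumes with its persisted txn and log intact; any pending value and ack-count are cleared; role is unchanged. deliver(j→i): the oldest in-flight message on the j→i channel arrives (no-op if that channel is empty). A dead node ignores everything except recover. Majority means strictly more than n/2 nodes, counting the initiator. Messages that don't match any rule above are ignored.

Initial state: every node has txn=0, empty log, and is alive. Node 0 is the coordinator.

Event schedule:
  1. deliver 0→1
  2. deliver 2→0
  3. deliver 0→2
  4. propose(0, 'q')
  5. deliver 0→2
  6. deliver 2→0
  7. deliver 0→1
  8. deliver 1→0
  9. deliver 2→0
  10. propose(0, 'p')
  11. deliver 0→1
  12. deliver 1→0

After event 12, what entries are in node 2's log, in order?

empty

step 1 deliver 0→1: —
step 2 deliver 2→0: —
step 3 deliver 0→2: —
step 4 propose(0,'q'): 0={coor,t=1,log=-}
step 5 deliver 0→2: 2={part,t=1,log=-}
step 6 deliver 2→0: —
step 7 deliver 0→1: 1={part,t=1,log=-}
step 8 deliver 1→0: 0={coor,t=1,log=q}
step 9 deliver 2→0: —
step 10 propose(0,'p'): 0={coor,t=2,log=q}
step 11 deliver 0→1: 1={part,t=1,log=q}
step 12 deliver 1→0: —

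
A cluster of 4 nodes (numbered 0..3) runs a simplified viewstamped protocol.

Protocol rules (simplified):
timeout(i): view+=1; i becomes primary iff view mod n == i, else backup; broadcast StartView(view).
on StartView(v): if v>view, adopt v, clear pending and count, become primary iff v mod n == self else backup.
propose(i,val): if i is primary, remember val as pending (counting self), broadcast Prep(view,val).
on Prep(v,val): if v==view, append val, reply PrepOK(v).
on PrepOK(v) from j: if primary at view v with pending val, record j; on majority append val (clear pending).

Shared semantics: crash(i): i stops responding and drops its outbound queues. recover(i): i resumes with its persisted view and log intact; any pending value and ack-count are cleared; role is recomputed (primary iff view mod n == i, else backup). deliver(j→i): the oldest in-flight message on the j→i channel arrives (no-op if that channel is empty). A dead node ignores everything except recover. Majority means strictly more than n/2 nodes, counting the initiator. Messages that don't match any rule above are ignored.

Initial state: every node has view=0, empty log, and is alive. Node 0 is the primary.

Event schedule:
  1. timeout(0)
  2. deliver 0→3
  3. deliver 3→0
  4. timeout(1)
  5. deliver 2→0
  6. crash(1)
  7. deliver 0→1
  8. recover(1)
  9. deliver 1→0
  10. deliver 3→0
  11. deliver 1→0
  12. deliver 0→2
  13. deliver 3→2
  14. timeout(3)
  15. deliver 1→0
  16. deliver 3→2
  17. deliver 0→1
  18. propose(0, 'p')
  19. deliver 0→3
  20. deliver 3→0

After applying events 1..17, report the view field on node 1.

e1 timeout(0): 0[back,v=1,-]
e2 deliver 0→3: 3[back,v=1,-]
e3 deliver 3→0: ·
e4 timeout(1): 1[prim,v=1,-]
e5 deliver 2→0: ·
e6 crash(1): 1[✗prim,v=1,-]
e7 deliver 0→1: ·
e8 recover(1): 1[prim,v=1,-]
e9 deliver 1→0: ·
e10 deliver 3→0: ·
e11 deliver 1→0: ·
e12 deliver 0→2: 2[back,v=1,-]
e13 deliver 3→2: ·
e14 timeout(3): 3[back,v=2,-]
e15 deliver 1→0: ·
e16 deliver 3→2: 2[prim,v=2,-]
e17 deliver 0→1: ·

1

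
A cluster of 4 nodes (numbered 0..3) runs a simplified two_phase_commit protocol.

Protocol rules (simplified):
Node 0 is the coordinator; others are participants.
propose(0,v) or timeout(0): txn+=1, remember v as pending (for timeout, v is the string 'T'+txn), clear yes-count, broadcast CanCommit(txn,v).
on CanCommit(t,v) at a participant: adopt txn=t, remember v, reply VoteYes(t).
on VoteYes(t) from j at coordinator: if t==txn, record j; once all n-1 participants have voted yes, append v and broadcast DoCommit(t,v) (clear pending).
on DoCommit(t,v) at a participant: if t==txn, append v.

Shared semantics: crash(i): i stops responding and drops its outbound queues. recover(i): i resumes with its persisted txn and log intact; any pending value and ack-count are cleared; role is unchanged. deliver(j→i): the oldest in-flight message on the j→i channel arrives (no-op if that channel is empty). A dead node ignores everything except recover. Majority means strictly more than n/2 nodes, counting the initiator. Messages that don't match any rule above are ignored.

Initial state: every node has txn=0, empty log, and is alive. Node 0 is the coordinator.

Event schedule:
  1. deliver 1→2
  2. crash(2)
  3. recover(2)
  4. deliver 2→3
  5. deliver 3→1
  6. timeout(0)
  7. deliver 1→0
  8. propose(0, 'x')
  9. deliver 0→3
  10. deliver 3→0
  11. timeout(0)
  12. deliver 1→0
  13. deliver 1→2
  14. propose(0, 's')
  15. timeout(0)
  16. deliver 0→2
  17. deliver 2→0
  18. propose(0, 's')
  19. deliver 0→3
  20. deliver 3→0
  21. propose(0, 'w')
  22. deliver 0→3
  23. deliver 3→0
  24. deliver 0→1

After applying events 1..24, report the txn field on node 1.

1

1. deliver 1→2:  nop
2. crash(2):  <2:✗part t0 ->
3. recover(2):  <2:part t0 ->
4. deliver 2→3:  nop
5. deliver 3→1:  nop
6. timeout(0):  <0:coor t1 ->
7. deliver 1→0:  nop
8. propose(0,'x'):  <0:coor t2 ->
9. deliver 0→3:  <3:part t1 ->
10. deliver 3→0:  nop
11. timeout(0):  <0:coor t3 ->
12. deliver 1→0:  nop
13. deliver 1→2:  nop
14. propose(0,'s'):  <0:coor t4 ->
15. timeout(0):  <0:coor t5 ->
16. deliver 0→2:  <2:part t1 ->
17. deliver 2→0:  nop
18. propose(0,'s'):  <0:coor t6 ->
19. deliver 0→3:  <3:part t2 ->
20. deliver 3→0:  nop
21. propose(0,'w'):  <0:coor t7 ->
22. deliver 0→3:  <3:part t3 ->
23. deliver 3→0:  nop
24. deliver 0→1:  <1:part t1 ->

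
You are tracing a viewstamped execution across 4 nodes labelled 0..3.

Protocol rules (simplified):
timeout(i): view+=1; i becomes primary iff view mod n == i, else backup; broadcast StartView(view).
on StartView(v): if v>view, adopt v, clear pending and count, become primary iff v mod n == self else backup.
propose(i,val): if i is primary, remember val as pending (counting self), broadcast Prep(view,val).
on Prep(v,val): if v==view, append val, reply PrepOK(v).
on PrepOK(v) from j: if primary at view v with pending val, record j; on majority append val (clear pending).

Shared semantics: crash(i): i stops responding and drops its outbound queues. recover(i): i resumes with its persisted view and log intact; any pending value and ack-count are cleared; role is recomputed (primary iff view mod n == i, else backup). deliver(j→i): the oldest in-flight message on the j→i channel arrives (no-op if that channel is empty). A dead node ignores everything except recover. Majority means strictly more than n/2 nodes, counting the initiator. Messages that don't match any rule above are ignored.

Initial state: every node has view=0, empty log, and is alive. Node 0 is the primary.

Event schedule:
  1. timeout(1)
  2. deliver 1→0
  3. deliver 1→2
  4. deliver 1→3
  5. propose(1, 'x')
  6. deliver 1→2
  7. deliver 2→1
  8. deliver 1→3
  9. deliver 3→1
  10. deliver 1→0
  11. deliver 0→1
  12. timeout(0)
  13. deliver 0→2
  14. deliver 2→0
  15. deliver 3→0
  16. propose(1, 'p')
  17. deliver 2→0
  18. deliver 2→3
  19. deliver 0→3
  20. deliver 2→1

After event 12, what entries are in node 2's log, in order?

x

after 1 — timeout(1): n1:prim/v1/[-]
after 2 — deliver 1→0: n0:back/v1/[-]
after 3 — deliver 1→2: n2:back/v1/[-]
after 4 — deliver 1→3: n3:back/v1/[-]
after 5 — propose(1,'x'): ·
after 6 — deliver 1→2: n2:back/v1/[x]
after 7 — deliver 2→1: ·
after 8 — deliver 1→3: n3:back/v1/[x]
after 9 — deliver 3→1: n1:prim/v1/[x]
after 10 — deliver 1→0: n0:back/v1/[x]
after 11 — deliver 0→1: ·
after 12 — timeout(0): n0:back/v2/[x]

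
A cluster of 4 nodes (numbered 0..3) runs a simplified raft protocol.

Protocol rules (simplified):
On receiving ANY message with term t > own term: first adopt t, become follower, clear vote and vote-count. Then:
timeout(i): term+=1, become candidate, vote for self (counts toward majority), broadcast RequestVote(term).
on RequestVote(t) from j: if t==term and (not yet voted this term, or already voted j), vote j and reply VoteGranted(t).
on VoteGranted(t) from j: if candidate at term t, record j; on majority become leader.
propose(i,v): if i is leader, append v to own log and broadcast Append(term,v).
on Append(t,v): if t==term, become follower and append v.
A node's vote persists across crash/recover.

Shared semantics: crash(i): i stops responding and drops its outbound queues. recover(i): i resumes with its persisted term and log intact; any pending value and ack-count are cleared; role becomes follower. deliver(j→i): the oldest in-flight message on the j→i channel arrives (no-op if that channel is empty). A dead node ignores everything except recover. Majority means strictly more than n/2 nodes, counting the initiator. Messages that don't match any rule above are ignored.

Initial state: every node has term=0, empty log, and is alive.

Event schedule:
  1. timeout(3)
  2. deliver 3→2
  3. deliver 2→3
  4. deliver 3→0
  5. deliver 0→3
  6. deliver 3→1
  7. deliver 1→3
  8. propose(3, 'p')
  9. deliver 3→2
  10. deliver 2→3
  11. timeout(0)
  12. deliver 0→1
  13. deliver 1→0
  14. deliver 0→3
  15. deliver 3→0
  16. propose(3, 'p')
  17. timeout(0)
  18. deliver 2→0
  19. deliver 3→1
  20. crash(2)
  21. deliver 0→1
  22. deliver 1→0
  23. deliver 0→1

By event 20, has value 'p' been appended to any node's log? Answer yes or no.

step 1 timeout(3): 3={cand,t=1,log=-}
step 2 deliver 3→2: 2={foll,t=1,log=-}
step 3 deliver 2→3: —
step 4 deliver 3→0: 0={foll,t=1,log=-}
step 5 deliver 0→3: 3={lead,t=1,log=-}
step 6 deliver 3→1: 1={foll,t=1,log=-}
step 7 deliver 1→3: —
step 8 propose(3,'p'): 3={lead,t=1,log=p}
step 9 deliver 3→2: 2={foll,t=1,log=p}
step 10 deliver 2→3: —
step 11 timeout(0): 0={cand,t=2,log=-}
step 12 deliver 0→1: 1={foll,t=2,log=-}
step 13 deliver 1→0: —
step 14 deliver 0→3: 3={foll,t=2,log=p}
step 15 deliver 3→0: —
step 16 propose(3,'p'): —
step 17 timeout(0): 0={cand,t=3,log=-}
step 18 deliver 2→0: —
step 19 deliver 3→1: —
step 20 crash(2): 2={✗foll,t=1,log=p}

yes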